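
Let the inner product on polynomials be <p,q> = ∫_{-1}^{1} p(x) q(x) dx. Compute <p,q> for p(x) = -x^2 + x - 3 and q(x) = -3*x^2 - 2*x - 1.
<p,q> = 188/15

Expand the product: p(x)·q(x) = 3*x^4 - x^3 + 8*x^2 + 5*x + 3.
∫_{-1}^{1} of each monomial x^k gives [2/(k+1) if k even, 0 if k odd]. Integrating term-by-term (or equivalently evaluating the antiderivative F(x) = 3*x^5/5 - x^4/4 + 8*x^3/3 + 5*x^2/2 + 3*x at the endpoints):
  F(1) − F(−1) = 511/60 − (-241/60) = 188/15.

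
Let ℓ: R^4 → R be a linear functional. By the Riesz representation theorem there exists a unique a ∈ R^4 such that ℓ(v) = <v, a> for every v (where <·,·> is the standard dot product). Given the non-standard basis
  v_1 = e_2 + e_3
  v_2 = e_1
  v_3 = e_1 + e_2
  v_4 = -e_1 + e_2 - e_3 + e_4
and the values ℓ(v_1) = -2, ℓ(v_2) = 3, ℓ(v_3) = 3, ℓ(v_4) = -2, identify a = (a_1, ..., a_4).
a = (3, 0, -2, -1)

Write a = (a_1, ..., a_4) in the standard basis. For each basis vector v_i, ℓ(v_i) = <v_i, a> is a linear equation in the a_j's. Collect the n equations into a matrix system V a = ℓ, where row i of V is v_i (expressed in the standard basis). Since V is invertible (lower-triangular with 1s on the diagonal, up to permutation), solve by back-substitution:
  V =
[[0, 1, 1, 0],
 [1, 0, 0, 0],
 [1, 1, 0, 0],
 [-1, 1, -1, 1]]
  V a = (-2, 3, 3, -2)
Solving gives a = (3, 0, -2, -1).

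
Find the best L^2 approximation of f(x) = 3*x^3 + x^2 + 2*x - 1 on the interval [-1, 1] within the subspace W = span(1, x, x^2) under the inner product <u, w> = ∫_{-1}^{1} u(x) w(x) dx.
g(x) = x^2 + 19*x/5 - 1

The best approximation g ∈ W is the orthogonal projection of f onto W. Writing g = a_0 + a_1 x + a_2 x^2, the coefficients solve the normal equations G · a = b where
  G_{ij} = <φ_i, φ_j> and b_i = <f, φ_i>, with φ_0 = 1, φ_1 = x, φ_2 = x^2.
G =
  [2, 0, 2/3]
  [0, 2/3, 0]
  [2/3, 0, 2/5],
b = (-4/3, 38/15, -4/15).
Solving gives a_0 = -1, a_1 = 19/5, a_2 = 1, so
  g(x) = x^2 + 19*x/5 - 1.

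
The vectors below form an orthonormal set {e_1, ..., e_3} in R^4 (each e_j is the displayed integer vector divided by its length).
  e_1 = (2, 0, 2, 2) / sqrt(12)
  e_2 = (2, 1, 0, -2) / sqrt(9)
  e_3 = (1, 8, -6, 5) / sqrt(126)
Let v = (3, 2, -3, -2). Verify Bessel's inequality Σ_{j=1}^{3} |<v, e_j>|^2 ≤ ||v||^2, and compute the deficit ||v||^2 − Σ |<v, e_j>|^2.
Σ |<v, e_j>|^2 = 971/42; ||v||^2 = 26; deficit = 121/42

Write each e_j = u_j / sqrt(<u_j, u_j>) where u_j is the displayed integer vector. Then <v, e_j> = <v, u_j> / sqrt(<u_j, u_j>), so |<v, e_j>|^2 = <v, u_j>^2 / <u_j, u_j>.
Coefficients: <v, e_1> = -4/sqrt(12), <v, e_2> = 12/sqrt(9), <v, e_3> = 27/sqrt(126).
Square and sum: Σ |<v, e_j>|^2 = 971/42.
Compute ||v||^2 = v·v = 26.
Deficit = 26 − 971/42 = 121/42 ≥ 0, confirming Bessel's inequality. (The deficit equals ||v − Σ <v,e_j> e_j||^2, the squared distance from v to span{e_j}.)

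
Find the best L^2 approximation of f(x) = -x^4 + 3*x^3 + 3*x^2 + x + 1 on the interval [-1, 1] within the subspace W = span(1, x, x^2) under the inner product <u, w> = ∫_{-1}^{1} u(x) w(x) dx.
g(x) = 15*x^2/7 + 14*x/5 + 38/35

The best approximation g ∈ W is the orthogonal projection of f onto W. Writing g = a_0 + a_1 x + a_2 x^2, the coefficients solve the normal equations G · a = b where
  G_{ij} = <φ_i, φ_j> and b_i = <f, φ_i>, with φ_0 = 1, φ_1 = x, φ_2 = x^2.
G =
  [2, 0, 2/3]
  [0, 2/3, 0]
  [2/3, 0, 2/5],
b = (18/5, 28/15, 166/105).
Solving gives a_0 = 38/35, a_1 = 14/5, a_2 = 15/7, so
  g(x) = 15*x^2/7 + 14*x/5 + 38/35.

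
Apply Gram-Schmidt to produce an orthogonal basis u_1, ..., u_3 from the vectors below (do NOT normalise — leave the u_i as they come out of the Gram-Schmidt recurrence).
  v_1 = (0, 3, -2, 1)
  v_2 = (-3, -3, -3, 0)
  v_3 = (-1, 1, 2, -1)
Orthogonal basis:
  u_1 = (0, 3, -2, 1)
  u_2 = (-3, -33/14, -24/7, 3/14)
  u_3 = (-71/41, 35/41, 36/41, -33/41)

Apply the Gram-Schmidt recurrence
  u_1 = v_1
  u_i = v_i − Σ_{j<i} ((v_i · u_j) / (u_j · u_j)) · u_j.

Step by step this gives:
  u_1 = (0, 3, -2, 1)
  u_2 = (-3, -33/14, -24/7, 3/14)
  u_3 = (-71/41, 35/41, 36/41, -33/41)

Orthogonality check:
  u_2 · u_1 = 0 (should be 0)
  u_3 · u_1 = 0 (should be 0)
  u_3 · u_2 = 0 (should be 0)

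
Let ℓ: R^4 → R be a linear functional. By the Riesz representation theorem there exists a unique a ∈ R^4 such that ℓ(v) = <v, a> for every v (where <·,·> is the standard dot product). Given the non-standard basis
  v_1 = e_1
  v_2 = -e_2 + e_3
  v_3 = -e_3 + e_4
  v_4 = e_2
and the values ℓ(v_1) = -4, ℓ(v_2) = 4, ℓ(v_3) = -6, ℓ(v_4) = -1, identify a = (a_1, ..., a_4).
a = (-4, -1, 3, -3)

Write a = (a_1, ..., a_4) in the standard basis. For each basis vector v_i, ℓ(v_i) = <v_i, a> is a linear equation in the a_j's. Collect the n equations into a matrix system V a = ℓ, where row i of V is v_i (expressed in the standard basis). Since V is invertible (lower-triangular with 1s on the diagonal, up to permutation), solve by back-substitution:
  V =
[[1, 0, 0, 0],
 [0, -1, 1, 0],
 [0, 0, -1, 1],
 [0, 1, 0, 0]]
  V a = (-4, 4, -6, -1)
Solving gives a = (-4, -1, 3, -3).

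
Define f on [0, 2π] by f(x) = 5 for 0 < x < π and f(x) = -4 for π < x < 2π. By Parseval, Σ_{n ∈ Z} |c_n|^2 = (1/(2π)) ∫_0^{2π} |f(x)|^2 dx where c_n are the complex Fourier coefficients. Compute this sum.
Σ |c_n|^2 = 41/2

Parseval equates the L^2 energy of f (normalised by 1/(2π)) with the ℓ^2 sum of its Fourier coefficients: (1/(2π)) ∫_0^{2π} |f|^2 = Σ |c_n|^2.
Compute the left side: (1/(2π)) [∫_0^π 5^2 dx + ∫_π^{2π} (-4)^2 dx] = (1/(2π)) · (25π + 16π) = (25 + 16)/2 = 41/2.
So Σ_{n ∈ Z} |c_n|^2 = 41/2.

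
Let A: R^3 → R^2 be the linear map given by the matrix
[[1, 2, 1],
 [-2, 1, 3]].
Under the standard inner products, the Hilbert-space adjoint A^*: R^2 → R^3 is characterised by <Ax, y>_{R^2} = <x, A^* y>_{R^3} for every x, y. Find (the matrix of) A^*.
A^* = A^T =
[[1, -2],
 [2, 1],
 [1, 3]]

For real matrices with standard dot products, the defining identity <Ax, y> = <x, A^* y> gives (Ax)^T y = x^T (A^*) y, i.e. x^T A^T y = x^T (A^*) y. Since this holds for all x, y, we must have A^* = A^T. Therefore
A^* =
[[1, -2],
 [2, 1],
 [1, 3]].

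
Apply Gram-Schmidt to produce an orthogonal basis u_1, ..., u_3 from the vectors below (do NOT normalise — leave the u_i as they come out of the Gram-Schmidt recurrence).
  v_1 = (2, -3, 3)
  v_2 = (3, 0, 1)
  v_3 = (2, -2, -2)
Orthogonal basis:
  u_1 = (2, -3, 3)
  u_2 = (24/11, 27/22, -5/22)
  u_3 = (114/139, -266/139, -342/139)

Apply the Gram-Schmidt recurrence
  u_1 = v_1
  u_i = v_i − Σ_{j<i} ((v_i · u_j) / (u_j · u_j)) · u_j.

Step by step this gives:
  u_1 = (2, -3, 3)
  u_2 = (24/11, 27/22, -5/22)
  u_3 = (114/139, -266/139, -342/139)

Orthogonality check:
  u_2 · u_1 = 0 (should be 0)
  u_3 · u_1 = 0 (should be 0)
  u_3 · u_2 = 0 (should be 0)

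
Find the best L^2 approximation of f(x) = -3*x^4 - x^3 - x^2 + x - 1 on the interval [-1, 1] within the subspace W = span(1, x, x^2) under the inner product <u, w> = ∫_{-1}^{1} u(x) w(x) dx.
g(x) = -25*x^2/7 + 2*x/5 - 26/35

The best approximation g ∈ W is the orthogonal projection of f onto W. Writing g = a_0 + a_1 x + a_2 x^2, the coefficients solve the normal equations G · a = b where
  G_{ij} = <φ_i, φ_j> and b_i = <f, φ_i>, with φ_0 = 1, φ_1 = x, φ_2 = x^2.
G =
  [2, 0, 2/3]
  [0, 2/3, 0]
  [2/3, 0, 2/5],
b = (-58/15, 4/15, -202/105).
Solving gives a_0 = -26/35, a_1 = 2/5, a_2 = -25/7, so
  g(x) = -25*x^2/7 + 2*x/5 - 26/35.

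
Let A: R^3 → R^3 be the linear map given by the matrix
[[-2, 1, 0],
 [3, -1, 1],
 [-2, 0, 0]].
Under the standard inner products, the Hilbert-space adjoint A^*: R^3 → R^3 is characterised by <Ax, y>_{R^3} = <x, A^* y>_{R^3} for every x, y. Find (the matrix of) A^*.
A^* = A^T =
[[-2, 3, -2],
 [1, -1, 0],
 [0, 1, 0]]

For real matrices with standard dot products, the defining identity <Ax, y> = <x, A^* y> gives (Ax)^T y = x^T (A^*) y, i.e. x^T A^T y = x^T (A^*) y. Since this holds for all x, y, we must have A^* = A^T. Therefore
A^* =
[[-2, 3, -2],
 [1, -1, 0],
 [0, 1, 0]].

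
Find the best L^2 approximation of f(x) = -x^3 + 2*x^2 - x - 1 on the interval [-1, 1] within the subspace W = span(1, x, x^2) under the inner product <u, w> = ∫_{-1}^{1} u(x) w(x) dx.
g(x) = 2*x^2 - 8*x/5 - 1

The best approximation g ∈ W is the orthogonal projection of f onto W. Writing g = a_0 + a_1 x + a_2 x^2, the coefficients solve the normal equations G · a = b where
  G_{ij} = <φ_i, φ_j> and b_i = <f, φ_i>, with φ_0 = 1, φ_1 = x, φ_2 = x^2.
G =
  [2, 0, 2/3]
  [0, 2/3, 0]
  [2/3, 0, 2/5],
b = (-2/3, -16/15, 2/15).
Solving gives a_0 = -1, a_1 = -8/5, a_2 = 2, so
  g(x) = 2*x^2 - 8*x/5 - 1.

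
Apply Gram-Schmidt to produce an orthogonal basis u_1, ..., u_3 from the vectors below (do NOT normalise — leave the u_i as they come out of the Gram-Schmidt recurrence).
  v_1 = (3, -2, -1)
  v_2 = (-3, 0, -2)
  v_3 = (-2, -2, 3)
Orthogonal basis:
  u_1 = (3, -2, -1)
  u_2 = (-3/2, -1, -5/2)
  u_3 = (-176/133, -396/133, 264/133)

Apply the Gram-Schmidt recurrence
  u_1 = v_1
  u_i = v_i − Σ_{j<i} ((v_i · u_j) / (u_j · u_j)) · u_j.

Step by step this gives:
  u_1 = (3, -2, -1)
  u_2 = (-3/2, -1, -5/2)
  u_3 = (-176/133, -396/133, 264/133)

Orthogonality check:
  u_2 · u_1 = 0 (should be 0)
  u_3 · u_1 = 0 (should be 0)
  u_3 · u_2 = 0 (should be 0)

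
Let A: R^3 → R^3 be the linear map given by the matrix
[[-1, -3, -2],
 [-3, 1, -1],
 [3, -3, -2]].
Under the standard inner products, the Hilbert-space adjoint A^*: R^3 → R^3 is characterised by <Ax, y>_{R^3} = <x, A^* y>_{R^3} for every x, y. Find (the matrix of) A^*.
A^* = A^T =
[[-1, -3, 3],
 [-3, 1, -3],
 [-2, -1, -2]]

For real matrices with standard dot products, the defining identity <Ax, y> = <x, A^* y> gives (Ax)^T y = x^T (A^*) y, i.e. x^T A^T y = x^T (A^*) y. Since this holds for all x, y, we must have A^* = A^T. Therefore
A^* =
[[-1, -3, 3],
 [-3, 1, -3],
 [-2, -1, -2]].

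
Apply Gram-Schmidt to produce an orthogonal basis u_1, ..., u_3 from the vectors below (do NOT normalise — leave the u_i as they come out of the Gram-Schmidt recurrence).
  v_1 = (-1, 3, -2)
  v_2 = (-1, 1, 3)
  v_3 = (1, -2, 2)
Orthogonal basis:
  u_1 = (-1, 3, -2)
  u_2 = (-8/7, 10/7, 19/7)
  u_3 = (11/30, 1/6, 1/15)

Apply the Gram-Schmidt recurrence
  u_1 = v_1
  u_i = v_i − Σ_{j<i} ((v_i · u_j) / (u_j · u_j)) · u_j.

Step by step this gives:
  u_1 = (-1, 3, -2)
  u_2 = (-8/7, 10/7, 19/7)
  u_3 = (11/30, 1/6, 1/15)

Orthogonality check:
  u_2 · u_1 = 0 (should be 0)
  u_3 · u_1 = 0 (should be 0)
  u_3 · u_2 = 0 (should be 0)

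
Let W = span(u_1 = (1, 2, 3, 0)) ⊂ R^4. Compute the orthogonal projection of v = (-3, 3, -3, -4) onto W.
proj_W(v) = (-3/7, -6/7, -9/7, 0)

Set up U = [u_1 | ... | u_1] ∈ R^(4×1). The projector onto W = col(U) is P = U (U^T U)^(-1) U^T.
Compute U^T U =
  [14],
and U^T v = (-6).
Solve U^T U · c = U^T v for the coefficients: c = (-3/7). The projection is proj_W(v) = U c.
Check: (v - proj_W(v)) · u_1 = 0  (should be 0).
Result: proj_W(v) = (-3/7, -6/7, -9/7, 0).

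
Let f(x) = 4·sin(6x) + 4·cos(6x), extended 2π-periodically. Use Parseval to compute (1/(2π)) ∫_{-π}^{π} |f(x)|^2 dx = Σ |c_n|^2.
Σ |c_n|^2 = 16

Expand |f|^2 and use orthogonality of {sin(nx), cos(mx)} on [-π, π]:
  ∫_{-π}^{π} sin(nx)^2 dx = π, ∫ cos(mx)^2 dx = π, and cross terms integrate to 0.
So ∫_{-π}^{π} f(x)^2 dx = 4^2 · π + 4^2 · π = (16 + 16)π.
Divide by 2π: (16 + 16)/2 = 16.
By Parseval, this equals Σ |c_n|^2.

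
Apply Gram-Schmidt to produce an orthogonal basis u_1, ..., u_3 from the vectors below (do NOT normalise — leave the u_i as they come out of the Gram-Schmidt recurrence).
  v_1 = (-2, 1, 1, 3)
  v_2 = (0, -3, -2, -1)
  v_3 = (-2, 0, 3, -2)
Orthogonal basis:
  u_1 = (-2, 1, 1, 3)
  u_2 = (-16/15, -37/15, -22/15, 3/5)
  u_3 = (-164/73, -69/73, 176/73, -145/73)

Apply the Gram-Schmidt recurrence
  u_1 = v_1
  u_i = v_i − Σ_{j<i} ((v_i · u_j) / (u_j · u_j)) · u_j.

Step by step this gives:
  u_1 = (-2, 1, 1, 3)
  u_2 = (-16/15, -37/15, -22/15, 3/5)
  u_3 = (-164/73, -69/73, 176/73, -145/73)

Orthogonality check:
  u_2 · u_1 = 0 (should be 0)
  u_3 · u_1 = 0 (should be 0)
  u_3 · u_2 = 0 (should be 0)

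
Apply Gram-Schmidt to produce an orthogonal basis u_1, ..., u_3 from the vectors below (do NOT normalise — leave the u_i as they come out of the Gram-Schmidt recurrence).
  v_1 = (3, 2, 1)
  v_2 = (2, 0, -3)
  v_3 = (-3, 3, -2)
Orthogonal basis:
  u_1 = (3, 2, 1)
  u_2 = (19/14, -3/7, -45/14)
  u_3 = (-354/173, 649/173, -236/173)

Apply the Gram-Schmidt recurrence
  u_1 = v_1
  u_i = v_i − Σ_{j<i} ((v_i · u_j) / (u_j · u_j)) · u_j.

Step by step this gives:
  u_1 = (3, 2, 1)
  u_2 = (19/14, -3/7, -45/14)
  u_3 = (-354/173, 649/173, -236/173)

Orthogonality check:
  u_2 · u_1 = 0 (should be 0)
  u_3 · u_1 = 0 (should be 0)
  u_3 · u_2 = 0 (should be 0)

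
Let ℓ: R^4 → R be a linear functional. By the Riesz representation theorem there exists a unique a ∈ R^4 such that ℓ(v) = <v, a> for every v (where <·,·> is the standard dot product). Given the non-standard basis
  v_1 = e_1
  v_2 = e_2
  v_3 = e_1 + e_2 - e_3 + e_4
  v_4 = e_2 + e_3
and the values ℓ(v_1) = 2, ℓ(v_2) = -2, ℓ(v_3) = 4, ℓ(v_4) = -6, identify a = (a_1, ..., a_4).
a = (2, -2, -4, 0)

Write a = (a_1, ..., a_4) in the standard basis. For each basis vector v_i, ℓ(v_i) = <v_i, a> is a linear equation in the a_j's. Collect the n equations into a matrix system V a = ℓ, where row i of V is v_i (expressed in the standard basis). Since V is invertible (lower-triangular with 1s on the diagonal, up to permutation), solve by back-substitution:
  V =
[[1, 0, 0, 0],
 [0, 1, 0, 0],
 [1, 1, -1, 1],
 [0, 1, 1, 0]]
  V a = (2, -2, 4, -6)
Solving gives a = (2, -2, -4, 0).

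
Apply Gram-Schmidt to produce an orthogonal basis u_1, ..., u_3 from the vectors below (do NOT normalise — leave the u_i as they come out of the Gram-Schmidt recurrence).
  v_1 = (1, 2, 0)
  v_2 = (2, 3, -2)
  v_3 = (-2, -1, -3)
Orthogonal basis:
  u_1 = (1, 2, 0)
  u_2 = (2/5, -1/5, -2)
  u_3 = (-12/7, 6/7, -3/7)

Apply the Gram-Schmidt recurrence
  u_1 = v_1
  u_i = v_i − Σ_{j<i} ((v_i · u_j) / (u_j · u_j)) · u_j.

Step by step this gives:
  u_1 = (1, 2, 0)
  u_2 = (2/5, -1/5, -2)
  u_3 = (-12/7, 6/7, -3/7)

Orthogonality check:
  u_2 · u_1 = 0 (should be 0)
  u_3 · u_1 = 0 (should be 0)
  u_3 · u_2 = 0 (should be 0)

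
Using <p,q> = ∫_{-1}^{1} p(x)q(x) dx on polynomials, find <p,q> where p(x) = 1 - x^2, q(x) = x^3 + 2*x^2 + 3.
<p,q> = 68/15

Expand the product: p(x)·q(x) = -x^5 - 2*x^4 + x^3 - x^2 + 3.
∫_{-1}^{1} of each monomial x^k gives [2/(k+1) if k even, 0 if k odd]. Integrating term-by-term (or equivalently evaluating the antiderivative F(x) = -x^6/6 - 2*x^5/5 + x^4/4 - x^3/3 + 3*x at the endpoints):
  F(1) − F(−1) = 47/20 − (-131/60) = 68/15.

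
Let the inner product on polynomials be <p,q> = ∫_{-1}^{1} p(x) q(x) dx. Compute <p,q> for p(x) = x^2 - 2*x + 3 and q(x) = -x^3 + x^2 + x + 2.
<p,q> = 76/5

Expand the product: p(x)·q(x) = -x^5 + 3*x^4 - 4*x^3 + 3*x^2 - x + 6.
∫_{-1}^{1} of each monomial x^k gives [2/(k+1) if k even, 0 if k odd]. Integrating term-by-term (or equivalently evaluating the antiderivative F(x) = -x^6/6 + 3*x^5/5 - x^4 + x^3 - x^2/2 + 6*x at the endpoints):
  F(1) − F(−1) = 89/15 − (-139/15) = 76/5.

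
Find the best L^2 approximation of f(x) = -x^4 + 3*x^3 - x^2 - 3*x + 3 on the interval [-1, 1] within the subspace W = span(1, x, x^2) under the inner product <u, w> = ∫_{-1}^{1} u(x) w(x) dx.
g(x) = -13*x^2/7 - 6*x/5 + 108/35

The best approximation g ∈ W is the orthogonal projection of f onto W. Writing g = a_0 + a_1 x + a_2 x^2, the coefficients solve the normal equations G · a = b where
  G_{ij} = <φ_i, φ_j> and b_i = <f, φ_i>, with φ_0 = 1, φ_1 = x, φ_2 = x^2.
G =
  [2, 0, 2/3]
  [0, 2/3, 0]
  [2/3, 0, 2/5],
b = (74/15, -4/5, 46/35).
Solving gives a_0 = 108/35, a_1 = -6/5, a_2 = -13/7, so
  g(x) = -13*x^2/7 - 6*x/5 + 108/35.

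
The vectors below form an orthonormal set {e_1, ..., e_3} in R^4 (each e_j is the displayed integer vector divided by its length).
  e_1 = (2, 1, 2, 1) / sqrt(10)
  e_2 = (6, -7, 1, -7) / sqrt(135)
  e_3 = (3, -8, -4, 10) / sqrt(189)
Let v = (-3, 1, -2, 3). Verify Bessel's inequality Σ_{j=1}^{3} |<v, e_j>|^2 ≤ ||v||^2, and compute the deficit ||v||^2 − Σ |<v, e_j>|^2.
Σ |<v, e_j>|^2 = 23; ||v||^2 = 23; deficit = 0

Write each e_j = u_j / sqrt(<u_j, u_j>) where u_j is the displayed integer vector. Then <v, e_j> = <v, u_j> / sqrt(<u_j, u_j>), so |<v, e_j>|^2 = <v, u_j>^2 / <u_j, u_j>.
Coefficients: <v, e_1> = -6/sqrt(10), <v, e_2> = -48/sqrt(135), <v, e_3> = 21/sqrt(189).
Square and sum: Σ |<v, e_j>|^2 = 23.
Compute ||v||^2 = v·v = 23.
Deficit = 23 − 23 = 0 ≥ 0, confirming Bessel's inequality. (The deficit equals ||v − Σ <v,e_j> e_j||^2, the squared distance from v to span{e_j}.)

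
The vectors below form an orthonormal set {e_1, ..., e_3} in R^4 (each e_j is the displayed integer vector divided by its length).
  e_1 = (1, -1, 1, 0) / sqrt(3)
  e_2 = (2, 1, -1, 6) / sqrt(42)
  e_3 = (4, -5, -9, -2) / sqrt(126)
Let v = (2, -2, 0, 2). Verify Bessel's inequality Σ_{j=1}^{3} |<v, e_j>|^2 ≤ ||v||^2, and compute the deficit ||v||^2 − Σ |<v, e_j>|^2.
Σ |<v, e_j>|^2 = 104/9; ||v||^2 = 12; deficit = 4/9

Write each e_j = u_j / sqrt(<u_j, u_j>) where u_j is the displayed integer vector. Then <v, e_j> = <v, u_j> / sqrt(<u_j, u_j>), so |<v, e_j>|^2 = <v, u_j>^2 / <u_j, u_j>.
Coefficients: <v, e_1> = 4/sqrt(3), <v, e_2> = 14/sqrt(42), <v, e_3> = 14/sqrt(126).
Square and sum: Σ |<v, e_j>|^2 = 104/9.
Compute ||v||^2 = v·v = 12.
Deficit = 12 − 104/9 = 4/9 ≥ 0, confirming Bessel's inequality. (The deficit equals ||v − Σ <v,e_j> e_j||^2, the squared distance from v to span{e_j}.)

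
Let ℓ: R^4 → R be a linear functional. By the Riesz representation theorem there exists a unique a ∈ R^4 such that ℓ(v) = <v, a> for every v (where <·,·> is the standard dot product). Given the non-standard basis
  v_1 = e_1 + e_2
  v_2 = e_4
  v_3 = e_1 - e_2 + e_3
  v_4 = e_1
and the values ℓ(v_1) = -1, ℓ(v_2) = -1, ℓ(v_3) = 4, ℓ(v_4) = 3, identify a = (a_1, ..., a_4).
a = (3, -4, -3, -1)

Write a = (a_1, ..., a_4) in the standard basis. For each basis vector v_i, ℓ(v_i) = <v_i, a> is a linear equation in the a_j's. Collect the n equations into a matrix system V a = ℓ, where row i of V is v_i (expressed in the standard basis). Since V is invertible (lower-triangular with 1s on the diagonal, up to permutation), solve by back-substitution:
  V =
[[1, 1, 0, 0],
 [0, 0, 0, 1],
 [1, -1, 1, 0],
 [1, 0, 0, 0]]
  V a = (-1, -1, 4, 3)
Solving gives a = (3, -4, -3, -1).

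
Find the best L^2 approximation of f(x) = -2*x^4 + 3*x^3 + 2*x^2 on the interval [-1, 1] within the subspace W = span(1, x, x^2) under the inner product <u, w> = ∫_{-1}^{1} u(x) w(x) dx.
g(x) = 2*x^2/7 + 9*x/5 + 6/35

The best approximation g ∈ W is the orthogonal projection of f onto W. Writing g = a_0 + a_1 x + a_2 x^2, the coefficients solve the normal equations G · a = b where
  G_{ij} = <φ_i, φ_j> and b_i = <f, φ_i>, with φ_0 = 1, φ_1 = x, φ_2 = x^2.
G =
  [2, 0, 2/3]
  [0, 2/3, 0]
  [2/3, 0, 2/5],
b = (8/15, 6/5, 8/35).
Solving gives a_0 = 6/35, a_1 = 9/5, a_2 = 2/7, so
  g(x) = 2*x^2/7 + 9*x/5 + 6/35.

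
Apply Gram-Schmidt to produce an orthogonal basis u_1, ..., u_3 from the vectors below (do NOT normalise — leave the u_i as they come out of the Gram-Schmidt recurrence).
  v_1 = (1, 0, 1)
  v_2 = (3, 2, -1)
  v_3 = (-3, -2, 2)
Orthogonal basis:
  u_1 = (1, 0, 1)
  u_2 = (2, 2, -2)
  u_3 = (-1/6, 1/3, 1/6)

Apply the Gram-Schmidt recurrence
  u_1 = v_1
  u_i = v_i − Σ_{j<i} ((v_i · u_j) / (u_j · u_j)) · u_j.

Step by step this gives:
  u_1 = (1, 0, 1)
  u_2 = (2, 2, -2)
  u_3 = (-1/6, 1/3, 1/6)

Orthogonality check:
  u_2 · u_1 = 0 (should be 0)
  u_3 · u_1 = 0 (should be 0)
  u_3 · u_2 = 0 (should be 0)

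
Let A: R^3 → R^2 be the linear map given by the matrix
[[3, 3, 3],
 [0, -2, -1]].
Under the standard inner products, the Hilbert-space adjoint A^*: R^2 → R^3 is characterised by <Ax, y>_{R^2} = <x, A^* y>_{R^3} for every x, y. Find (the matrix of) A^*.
A^* = A^T =
[[3, 0],
 [3, -2],
 [3, -1]]

For real matrices with standard dot products, the defining identity <Ax, y> = <x, A^* y> gives (Ax)^T y = x^T (A^*) y, i.e. x^T A^T y = x^T (A^*) y. Since this holds for all x, y, we must have A^* = A^T. Therefore
A^* =
[[3, 0],
 [3, -2],
 [3, -1]].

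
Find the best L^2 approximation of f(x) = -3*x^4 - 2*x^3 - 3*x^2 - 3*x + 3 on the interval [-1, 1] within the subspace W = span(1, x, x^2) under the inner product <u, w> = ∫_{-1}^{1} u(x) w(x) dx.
g(x) = -39*x^2/7 - 21*x/5 + 114/35

The best approximation g ∈ W is the orthogonal projection of f onto W. Writing g = a_0 + a_1 x + a_2 x^2, the coefficients solve the normal equations G · a = b where
  G_{ij} = <φ_i, φ_j> and b_i = <f, φ_i>, with φ_0 = 1, φ_1 = x, φ_2 = x^2.
G =
  [2, 0, 2/3]
  [0, 2/3, 0]
  [2/3, 0, 2/5],
b = (14/5, -14/5, -2/35).
Solving gives a_0 = 114/35, a_1 = -21/5, a_2 = -39/7, so
  g(x) = -39*x^2/7 - 21*x/5 + 114/35.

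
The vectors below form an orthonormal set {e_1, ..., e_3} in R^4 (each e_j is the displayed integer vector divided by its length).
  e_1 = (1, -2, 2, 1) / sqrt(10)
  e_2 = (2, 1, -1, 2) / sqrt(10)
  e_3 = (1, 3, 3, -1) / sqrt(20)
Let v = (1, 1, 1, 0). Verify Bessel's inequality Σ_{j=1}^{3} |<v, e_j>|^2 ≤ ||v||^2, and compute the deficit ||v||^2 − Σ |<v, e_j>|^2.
Σ |<v, e_j>|^2 = 59/20; ||v||^2 = 3; deficit = 1/20

Write each e_j = u_j / sqrt(<u_j, u_j>) where u_j is the displayed integer vector. Then <v, e_j> = <v, u_j> / sqrt(<u_j, u_j>), so |<v, e_j>|^2 = <v, u_j>^2 / <u_j, u_j>.
Coefficients: <v, e_1> = 1/sqrt(10), <v, e_2> = 2/sqrt(10), <v, e_3> = 7/sqrt(20).
Square and sum: Σ |<v, e_j>|^2 = 59/20.
Compute ||v||^2 = v·v = 3.
Deficit = 3 − 59/20 = 1/20 ≥ 0, confirming Bessel's inequality. (The deficit equals ||v − Σ <v,e_j> e_j||^2, the squared distance from v to span{e_j}.)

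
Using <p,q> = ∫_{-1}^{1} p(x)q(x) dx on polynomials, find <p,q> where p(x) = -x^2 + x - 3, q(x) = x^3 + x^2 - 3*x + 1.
<p,q> = -32/3

Expand the product: p(x)·q(x) = -x^5 + x^3 - 7*x^2 + 10*x - 3.
∫_{-1}^{1} of each monomial x^k gives [2/(k+1) if k even, 0 if k odd]. Integrating term-by-term (or equivalently evaluating the antiderivative F(x) = -x^6/6 + x^4/4 - 7*x^3/3 + 5*x^2 - 3*x at the endpoints):
  F(1) − F(−1) = -1/4 − (125/12) = -32/3.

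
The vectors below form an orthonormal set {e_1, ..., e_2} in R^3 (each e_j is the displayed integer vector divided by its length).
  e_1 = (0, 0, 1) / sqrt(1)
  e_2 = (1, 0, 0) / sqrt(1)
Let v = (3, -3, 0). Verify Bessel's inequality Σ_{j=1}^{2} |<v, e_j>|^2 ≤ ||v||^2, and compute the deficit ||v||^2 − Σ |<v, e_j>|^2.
Σ |<v, e_j>|^2 = 9; ||v||^2 = 18; deficit = 9

Write each e_j = u_j / sqrt(<u_j, u_j>) where u_j is the displayed integer vector. Then <v, e_j> = <v, u_j> / sqrt(<u_j, u_j>), so |<v, e_j>|^2 = <v, u_j>^2 / <u_j, u_j>.
Coefficients: <v, e_1> = 0/sqrt(1), <v, e_2> = 3/sqrt(1).
Square and sum: Σ |<v, e_j>|^2 = 9.
Compute ||v||^2 = v·v = 18.
Deficit = 18 − 9 = 9 ≥ 0, confirming Bessel's inequality. (The deficit equals ||v − Σ <v,e_j> e_j||^2, the squared distance from v to span{e_j}.)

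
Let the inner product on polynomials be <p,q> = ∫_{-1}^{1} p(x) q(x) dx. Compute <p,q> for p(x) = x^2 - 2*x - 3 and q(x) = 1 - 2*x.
<p,q> = -8/3

Expand the product: p(x)·q(x) = -2*x^3 + 5*x^2 + 4*x - 3.
∫_{-1}^{1} of each monomial x^k gives [2/(k+1) if k even, 0 if k odd]. Integrating term-by-term (or equivalently evaluating the antiderivative F(x) = -x^4/2 + 5*x^3/3 + 2*x^2 - 3*x at the endpoints):
  F(1) − F(−1) = 1/6 − (17/6) = -8/3.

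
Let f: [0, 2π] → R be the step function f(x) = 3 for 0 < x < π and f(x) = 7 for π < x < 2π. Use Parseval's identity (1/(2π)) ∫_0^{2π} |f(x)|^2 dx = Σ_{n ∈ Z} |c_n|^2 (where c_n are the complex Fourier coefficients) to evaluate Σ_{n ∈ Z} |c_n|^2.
Σ |c_n|^2 = 29

Parseval equates the L^2 energy of f (normalised by 1/(2π)) with the ℓ^2 sum of its Fourier coefficients: (1/(2π)) ∫_0^{2π} |f|^2 = Σ |c_n|^2.
Compute the left side: (1/(2π)) [∫_0^π 3^2 dx + ∫_π^{2π} 7^2 dx] = (1/(2π)) · (9π + 49π) = (9 + 49)/2 = 29.
So Σ_{n ∈ Z} |c_n|^2 = 29.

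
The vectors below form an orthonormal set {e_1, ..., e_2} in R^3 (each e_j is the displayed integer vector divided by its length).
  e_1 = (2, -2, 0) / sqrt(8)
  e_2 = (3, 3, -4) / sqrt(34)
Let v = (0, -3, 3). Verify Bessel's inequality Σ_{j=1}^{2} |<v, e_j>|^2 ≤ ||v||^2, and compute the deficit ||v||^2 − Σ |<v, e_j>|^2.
Σ |<v, e_j>|^2 = 297/17; ||v||^2 = 18; deficit = 9/17

Write each e_j = u_j / sqrt(<u_j, u_j>) where u_j is the displayed integer vector. Then <v, e_j> = <v, u_j> / sqrt(<u_j, u_j>), so |<v, e_j>|^2 = <v, u_j>^2 / <u_j, u_j>.
Coefficients: <v, e_1> = 6/sqrt(8), <v, e_2> = -21/sqrt(34).
Square and sum: Σ |<v, e_j>|^2 = 297/17.
Compute ||v||^2 = v·v = 18.
Deficit = 18 − 297/17 = 9/17 ≥ 0, confirming Bessel's inequality. (The deficit equals ||v − Σ <v,e_j> e_j||^2, the squared distance from v to span{e_j}.)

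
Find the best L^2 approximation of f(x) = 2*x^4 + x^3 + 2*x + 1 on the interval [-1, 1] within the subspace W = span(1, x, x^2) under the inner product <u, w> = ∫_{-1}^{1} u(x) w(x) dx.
g(x) = 12*x^2/7 + 13*x/5 + 29/35

The best approximation g ∈ W is the orthogonal projection of f onto W. Writing g = a_0 + a_1 x + a_2 x^2, the coefficients solve the normal equations G · a = b where
  G_{ij} = <φ_i, φ_j> and b_i = <f, φ_i>, with φ_0 = 1, φ_1 = x, φ_2 = x^2.
G =
  [2, 0, 2/3]
  [0, 2/3, 0]
  [2/3, 0, 2/5],
b = (14/5, 26/15, 26/21).
Solving gives a_0 = 29/35, a_1 = 13/5, a_2 = 12/7, so
  g(x) = 12*x^2/7 + 13*x/5 + 29/35.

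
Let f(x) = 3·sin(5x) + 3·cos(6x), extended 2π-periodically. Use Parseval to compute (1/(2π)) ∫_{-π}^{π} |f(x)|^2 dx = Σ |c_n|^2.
Σ |c_n|^2 = 9

Expand |f|^2 and use orthogonality of {sin(nx), cos(mx)} on [-π, π]:
  ∫_{-π}^{π} sin(nx)^2 dx = π, ∫ cos(mx)^2 dx = π, and cross terms integrate to 0.
So ∫_{-π}^{π} f(x)^2 dx = 3^2 · π + 3^2 · π = (9 + 9)π.
Divide by 2π: (9 + 9)/2 = 9.
By Parseval, this equals Σ |c_n|^2.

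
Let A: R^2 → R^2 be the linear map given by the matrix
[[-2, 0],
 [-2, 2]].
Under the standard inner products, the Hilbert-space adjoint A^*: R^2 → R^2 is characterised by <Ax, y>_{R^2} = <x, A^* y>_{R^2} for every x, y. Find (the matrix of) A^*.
A^* = A^T =
[[-2, -2],
 [0, 2]]

For real matrices with standard dot products, the defining identity <Ax, y> = <x, A^* y> gives (Ax)^T y = x^T (A^*) y, i.e. x^T A^T y = x^T (A^*) y. Since this holds for all x, y, we must have A^* = A^T. Therefore
A^* =
[[-2, -2],
 [0, 2]].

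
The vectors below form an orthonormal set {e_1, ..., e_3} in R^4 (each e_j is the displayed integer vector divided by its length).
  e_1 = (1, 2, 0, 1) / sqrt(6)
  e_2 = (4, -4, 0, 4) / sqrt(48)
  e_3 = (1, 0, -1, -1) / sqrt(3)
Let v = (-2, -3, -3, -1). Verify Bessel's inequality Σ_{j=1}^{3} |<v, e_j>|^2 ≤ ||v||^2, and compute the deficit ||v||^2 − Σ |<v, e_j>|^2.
Σ |<v, e_j>|^2 = 89/6; ||v||^2 = 23; deficit = 49/6

Write each e_j = u_j / sqrt(<u_j, u_j>) where u_j is the displayed integer vector. Then <v, e_j> = <v, u_j> / sqrt(<u_j, u_j>), so |<v, e_j>|^2 = <v, u_j>^2 / <u_j, u_j>.
Coefficients: <v, e_1> = -9/sqrt(6), <v, e_2> = 0/sqrt(48), <v, e_3> = 2/sqrt(3).
Square and sum: Σ |<v, e_j>|^2 = 89/6.
Compute ||v||^2 = v·v = 23.
Deficit = 23 − 89/6 = 49/6 ≥ 0, confirming Bessel's inequality. (The deficit equals ||v − Σ <v,e_j> e_j||^2, the squared distance from v to span{e_j}.)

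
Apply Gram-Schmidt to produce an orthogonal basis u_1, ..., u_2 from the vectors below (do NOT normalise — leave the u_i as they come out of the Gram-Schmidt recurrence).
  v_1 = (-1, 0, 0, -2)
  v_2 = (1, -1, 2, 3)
Orthogonal basis:
  u_1 = (-1, 0, 0, -2)
  u_2 = (-2/5, -1, 2, 1/5)

Apply the Gram-Schmidt recurrence
  u_1 = v_1
  u_i = v_i − Σ_{j<i} ((v_i · u_j) / (u_j · u_j)) · u_j.

Step by step this gives:
  u_1 = (-1, 0, 0, -2)
  u_2 = (-2/5, -1, 2, 1/5)

Orthogonality check:
  u_2 · u_1 = 0 (should be 0)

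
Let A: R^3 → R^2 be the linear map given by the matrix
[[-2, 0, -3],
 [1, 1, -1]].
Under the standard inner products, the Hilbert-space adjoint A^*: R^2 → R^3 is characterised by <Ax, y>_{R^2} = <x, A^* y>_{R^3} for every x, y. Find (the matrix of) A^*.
A^* = A^T =
[[-2, 1],
 [0, 1],
 [-3, -1]]

For real matrices with standard dot products, the defining identity <Ax, y> = <x, A^* y> gives (Ax)^T y = x^T (A^*) y, i.e. x^T A^T y = x^T (A^*) y. Since this holds for all x, y, we must have A^* = A^T. Therefore
A^* =
[[-2, 1],
 [0, 1],
 [-3, -1]].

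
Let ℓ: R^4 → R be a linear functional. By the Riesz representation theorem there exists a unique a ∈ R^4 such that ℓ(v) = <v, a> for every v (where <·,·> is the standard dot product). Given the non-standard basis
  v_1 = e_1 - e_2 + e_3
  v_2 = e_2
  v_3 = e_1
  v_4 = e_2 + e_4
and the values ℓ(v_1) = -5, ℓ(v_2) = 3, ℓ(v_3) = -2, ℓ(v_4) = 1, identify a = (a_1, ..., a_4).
a = (-2, 3, 0, -2)

Write a = (a_1, ..., a_4) in the standard basis. For each basis vector v_i, ℓ(v_i) = <v_i, a> is a linear equation in the a_j's. Collect the n equations into a matrix system V a = ℓ, where row i of V is v_i (expressed in the standard basis). Since V is invertible (lower-triangular with 1s on the diagonal, up to permutation), solve by back-substitution:
  V =
[[1, -1, 1, 0],
 [0, 1, 0, 0],
 [1, 0, 0, 0],
 [0, 1, 0, 1]]
  V a = (-5, 3, -2, 1)
Solving gives a = (-2, 3, 0, -2).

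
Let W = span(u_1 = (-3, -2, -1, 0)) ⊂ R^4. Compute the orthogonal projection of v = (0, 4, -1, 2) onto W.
proj_W(v) = (3/2, 1, 1/2, 0)

Set up U = [u_1 | ... | u_1] ∈ R^(4×1). The projector onto W = col(U) is P = U (U^T U)^(-1) U^T.
Compute U^T U =
  [14],
and U^T v = (-7).
Solve U^T U · c = U^T v for the coefficients: c = (-1/2). The projection is proj_W(v) = U c.
Check: (v - proj_W(v)) · u_1 = 0  (should be 0).
Result: proj_W(v) = (3/2, 1, 1/2, 0).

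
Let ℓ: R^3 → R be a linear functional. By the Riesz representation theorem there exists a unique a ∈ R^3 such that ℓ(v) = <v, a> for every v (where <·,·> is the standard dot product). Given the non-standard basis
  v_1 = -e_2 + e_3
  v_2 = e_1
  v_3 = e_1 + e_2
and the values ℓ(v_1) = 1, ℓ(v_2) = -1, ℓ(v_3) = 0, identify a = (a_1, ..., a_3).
a = (-1, 1, 2)

Write a = (a_1, ..., a_3) in the standard basis. For each basis vector v_i, ℓ(v_i) = <v_i, a> is a linear equation in the a_j's. Collect the n equations into a matrix system V a = ℓ, where row i of V is v_i (expressed in the standard basis). Since V is invertible (lower-triangular with 1s on the diagonal, up to permutation), solve by back-substitution:
  V =
[[0, -1, 1],
 [1, 0, 0],
 [1, 1, 0]]
  V a = (1, -1, 0)
Solving gives a = (-1, 1, 2).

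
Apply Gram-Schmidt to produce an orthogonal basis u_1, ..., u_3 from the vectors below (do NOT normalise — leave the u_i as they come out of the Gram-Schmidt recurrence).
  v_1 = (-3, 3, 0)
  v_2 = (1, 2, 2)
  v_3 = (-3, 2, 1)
Orthogonal basis:
  u_1 = (-3, 3, 0)
  u_2 = (3/2, 3/2, 2)
  u_3 = (-10/17, -10/17, 15/17)

Apply the Gram-Schmidt recurrence
  u_1 = v_1
  u_i = v_i − Σ_{j<i} ((v_i · u_j) / (u_j · u_j)) · u_j.

Step by step this gives:
  u_1 = (-3, 3, 0)
  u_2 = (3/2, 3/2, 2)
  u_3 = (-10/17, -10/17, 15/17)

Orthogonality check:
  u_2 · u_1 = 0 (should be 0)
  u_3 · u_1 = 0 (should be 0)
  u_3 · u_2 = 0 (should be 0)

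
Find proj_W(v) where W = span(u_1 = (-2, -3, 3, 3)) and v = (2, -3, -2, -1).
proj_W(v) = (8/31, 12/31, -12/31, -12/31)

Set up U = [u_1 | ... | u_1] ∈ R^(4×1). The projector onto W = col(U) is P = U (U^T U)^(-1) U^T.
Compute U^T U =
  [31],
and U^T v = (-4).
Solve U^T U · c = U^T v for the coefficients: c = (-4/31). The projection is proj_W(v) = U c.
Check: (v - proj_W(v)) · u_1 = 0  (should be 0).
Result: proj_W(v) = (8/31, 12/31, -12/31, -12/31).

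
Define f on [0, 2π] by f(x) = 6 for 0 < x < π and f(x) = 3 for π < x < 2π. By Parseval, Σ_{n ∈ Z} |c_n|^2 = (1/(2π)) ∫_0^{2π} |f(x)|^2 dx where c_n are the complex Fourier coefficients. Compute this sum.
Σ |c_n|^2 = 45/2

Parseval equates the L^2 energy of f (normalised by 1/(2π)) with the ℓ^2 sum of its Fourier coefficients: (1/(2π)) ∫_0^{2π} |f|^2 = Σ |c_n|^2.
Compute the left side: (1/(2π)) [∫_0^π 6^2 dx + ∫_π^{2π} 3^2 dx] = (1/(2π)) · (36π + 9π) = (36 + 9)/2 = 45/2.
So Σ_{n ∈ Z} |c_n|^2 = 45/2.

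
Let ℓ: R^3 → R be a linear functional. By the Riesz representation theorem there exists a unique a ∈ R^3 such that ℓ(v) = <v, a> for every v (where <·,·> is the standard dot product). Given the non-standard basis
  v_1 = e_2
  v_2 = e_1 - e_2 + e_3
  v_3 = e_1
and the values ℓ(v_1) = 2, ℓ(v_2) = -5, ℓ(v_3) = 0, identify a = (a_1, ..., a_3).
a = (0, 2, -3)

Write a = (a_1, ..., a_3) in the standard basis. For each basis vector v_i, ℓ(v_i) = <v_i, a> is a linear equation in the a_j's. Collect the n equations into a matrix system V a = ℓ, where row i of V is v_i (expressed in the standard basis). Since V is invertible (lower-triangular with 1s on the diagonal, up to permutation), solve by back-substitution:
  V =
[[0, 1, 0],
 [1, -1, 1],
 [1, 0, 0]]
  V a = (2, -5, 0)
Solving gives a = (0, 2, -3).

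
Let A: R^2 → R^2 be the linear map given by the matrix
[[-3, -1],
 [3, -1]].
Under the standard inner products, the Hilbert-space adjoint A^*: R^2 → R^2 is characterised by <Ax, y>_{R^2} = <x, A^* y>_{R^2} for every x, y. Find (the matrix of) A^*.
A^* = A^T =
[[-3, 3],
 [-1, -1]]

For real matrices with standard dot products, the defining identity <Ax, y> = <x, A^* y> gives (Ax)^T y = x^T (A^*) y, i.e. x^T A^T y = x^T (A^*) y. Since this holds for all x, y, we must have A^* = A^T. Therefore
A^* =
[[-3, 3],
 [-1, -1]].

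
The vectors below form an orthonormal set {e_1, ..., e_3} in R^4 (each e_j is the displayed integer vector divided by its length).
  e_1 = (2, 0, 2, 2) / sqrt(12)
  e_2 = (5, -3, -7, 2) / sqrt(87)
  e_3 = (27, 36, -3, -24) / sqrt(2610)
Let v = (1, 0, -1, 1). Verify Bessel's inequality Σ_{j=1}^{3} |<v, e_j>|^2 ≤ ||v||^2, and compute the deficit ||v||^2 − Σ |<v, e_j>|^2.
Σ |<v, e_j>|^2 = 13/5; ||v||^2 = 3; deficit = 2/5

Write each e_j = u_j / sqrt(<u_j, u_j>) where u_j is the displayed integer vector. Then <v, e_j> = <v, u_j> / sqrt(<u_j, u_j>), so |<v, e_j>|^2 = <v, u_j>^2 / <u_j, u_j>.
Coefficients: <v, e_1> = 2/sqrt(12), <v, e_2> = 14/sqrt(87), <v, e_3> = 6/sqrt(2610).
Square and sum: Σ |<v, e_j>|^2 = 13/5.
Compute ||v||^2 = v·v = 3.
Deficit = 3 − 13/5 = 2/5 ≥ 0, confirming Bessel's inequality. (The deficit equals ||v − Σ <v,e_j> e_j||^2, the squared distance from v to span{e_j}.)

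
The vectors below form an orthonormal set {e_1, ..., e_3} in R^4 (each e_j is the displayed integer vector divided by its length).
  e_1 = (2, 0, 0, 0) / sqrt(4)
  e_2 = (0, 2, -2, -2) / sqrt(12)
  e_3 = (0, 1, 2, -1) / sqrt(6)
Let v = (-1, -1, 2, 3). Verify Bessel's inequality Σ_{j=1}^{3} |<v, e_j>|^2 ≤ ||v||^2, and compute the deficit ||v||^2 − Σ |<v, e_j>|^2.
Σ |<v, e_j>|^2 = 13; ||v||^2 = 15; deficit = 2

Write each e_j = u_j / sqrt(<u_j, u_j>) where u_j is the displayed integer vector. Then <v, e_j> = <v, u_j> / sqrt(<u_j, u_j>), so |<v, e_j>|^2 = <v, u_j>^2 / <u_j, u_j>.
Coefficients: <v, e_1> = -2/sqrt(4), <v, e_2> = -12/sqrt(12), <v, e_3> = 0/sqrt(6).
Square and sum: Σ |<v, e_j>|^2 = 13.
Compute ||v||^2 = v·v = 15.
Deficit = 15 − 13 = 2 ≥ 0, confirming Bessel's inequality. (The deficit equals ||v − Σ <v,e_j> e_j||^2, the squared distance from v to span{e_j}.)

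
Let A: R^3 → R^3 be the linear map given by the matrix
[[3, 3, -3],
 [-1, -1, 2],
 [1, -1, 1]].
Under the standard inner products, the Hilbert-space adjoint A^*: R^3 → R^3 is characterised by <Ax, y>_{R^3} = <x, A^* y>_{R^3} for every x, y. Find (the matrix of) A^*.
A^* = A^T =
[[3, -1, 1],
 [3, -1, -1],
 [-3, 2, 1]]

For real matrices with standard dot products, the defining identity <Ax, y> = <x, A^* y> gives (Ax)^T y = x^T (A^*) y, i.e. x^T A^T y = x^T (A^*) y. Since this holds for all x, y, we must have A^* = A^T. Therefore
A^* =
[[3, -1, 1],
 [3, -1, -1],
 [-3, 2, 1]].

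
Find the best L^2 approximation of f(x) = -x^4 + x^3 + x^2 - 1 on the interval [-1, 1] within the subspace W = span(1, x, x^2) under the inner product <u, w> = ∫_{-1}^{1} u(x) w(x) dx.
g(x) = x^2/7 + 3*x/5 - 32/35

The best approximation g ∈ W is the orthogonal projection of f onto W. Writing g = a_0 + a_1 x + a_2 x^2, the coefficients solve the normal equations G · a = b where
  G_{ij} = <φ_i, φ_j> and b_i = <f, φ_i>, with φ_0 = 1, φ_1 = x, φ_2 = x^2.
G =
  [2, 0, 2/3]
  [0, 2/3, 0]
  [2/3, 0, 2/5],
b = (-26/15, 2/5, -58/105).
Solving gives a_0 = -32/35, a_1 = 3/5, a_2 = 1/7, so
  g(x) = x^2/7 + 3*x/5 - 32/35.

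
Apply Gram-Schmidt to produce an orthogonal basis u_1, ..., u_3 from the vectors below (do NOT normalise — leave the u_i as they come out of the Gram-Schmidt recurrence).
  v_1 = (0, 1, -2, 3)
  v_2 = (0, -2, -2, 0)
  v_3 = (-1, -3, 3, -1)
Orthogonal basis:
  u_1 = (0, 1, -2, 3)
  u_2 = (0, -15/7, -12/7, -3/7)
  u_3 = (-1, -5/3, 5/3, 5/3)

Apply the Gram-Schmidt recurrence
  u_1 = v_1
  u_i = v_i − Σ_{j<i} ((v_i · u_j) / (u_j · u_j)) · u_j.

Step by step this gives:
  u_1 = (0, 1, -2, 3)
  u_2 = (0, -15/7, -12/7, -3/7)
  u_3 = (-1, -5/3, 5/3, 5/3)

Orthogonality check:
  u_2 · u_1 = 0 (should be 0)
  u_3 · u_1 = 0 (should be 0)
  u_3 · u_2 = 0 (should be 0)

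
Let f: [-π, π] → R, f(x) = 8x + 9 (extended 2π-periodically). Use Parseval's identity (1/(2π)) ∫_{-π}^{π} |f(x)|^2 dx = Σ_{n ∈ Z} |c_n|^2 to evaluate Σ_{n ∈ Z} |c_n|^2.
Σ |c_n|^2 = 64π^2/3 + 81

Expand and integrate term by term over [-π, π]:
  ∫ (8x)^2 dx = 64·(2π^3/3); ∫ 2·8·(9)·x dx = 0 (odd integrand); ∫ 9^2 dx = 81·2π.
So (1/(2π)) ∫_{-π}^{π} (8x + 9)^2 dx = 64π^2/3 + 81 = 64π^2/3 + 81.
Parseval ⇒ Σ |c_n|^2 = 64π^2/3 + 81.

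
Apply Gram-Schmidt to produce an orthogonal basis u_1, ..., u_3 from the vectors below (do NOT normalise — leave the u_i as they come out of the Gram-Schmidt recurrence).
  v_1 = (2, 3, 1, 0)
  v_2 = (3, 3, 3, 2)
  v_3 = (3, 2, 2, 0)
Orthogonal basis:
  u_1 = (2, 3, 1, 0)
  u_2 = (3/7, -6/7, 12/7, 2)
  u_3 = (46/55, -37/55, 19/55, -42/55)

Apply the Gram-Schmidt recurrence
  u_1 = v_1
  u_i = v_i − Σ_{j<i} ((v_i · u_j) / (u_j · u_j)) · u_j.

Step by step this gives:
  u_1 = (2, 3, 1, 0)
  u_2 = (3/7, -6/7, 12/7, 2)
  u_3 = (46/55, -37/55, 19/55, -42/55)

Orthogonality check:
  u_2 · u_1 = 0 (should be 0)
  u_3 · u_1 = 0 (should be 0)
  u_3 · u_2 = 0 (should be 0)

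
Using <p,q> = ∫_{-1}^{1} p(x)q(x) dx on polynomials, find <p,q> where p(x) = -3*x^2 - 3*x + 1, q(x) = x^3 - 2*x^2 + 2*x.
<p,q> = -62/15

Expand the product: p(x)·q(x) = -3*x^5 + 3*x^4 + x^3 - 8*x^2 + 2*x.
∫_{-1}^{1} of each monomial x^k gives [2/(k+1) if k even, 0 if k odd]. Integrating term-by-term (or equivalently evaluating the antiderivative F(x) = -x^6/2 + 3*x^5/5 + x^4/4 - 8*x^3/3 + x^2 at the endpoints):
  F(1) − F(−1) = -79/60 − (169/60) = -62/15.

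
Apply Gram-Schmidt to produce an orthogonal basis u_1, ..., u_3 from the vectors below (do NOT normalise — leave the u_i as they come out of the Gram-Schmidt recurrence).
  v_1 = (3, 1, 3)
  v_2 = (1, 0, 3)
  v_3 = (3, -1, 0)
Orthogonal basis:
  u_1 = (3, 1, 3)
  u_2 = (-17/19, -12/19, 21/19)
  u_3 = (45/46, -45/23, -15/46)

Apply the Gram-Schmidt recurrence
  u_1 = v_1
  u_i = v_i − Σ_{j<i} ((v_i · u_j) / (u_j · u_j)) · u_j.

Step by step this gives:
  u_1 = (3, 1, 3)
  u_2 = (-17/19, -12/19, 21/19)
  u_3 = (45/46, -45/23, -15/46)

Orthogonality check:
  u_2 · u_1 = 0 (should be 0)
  u_3 · u_1 = 0 (should be 0)
  u_3 · u_2 = 0 (should be 0)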